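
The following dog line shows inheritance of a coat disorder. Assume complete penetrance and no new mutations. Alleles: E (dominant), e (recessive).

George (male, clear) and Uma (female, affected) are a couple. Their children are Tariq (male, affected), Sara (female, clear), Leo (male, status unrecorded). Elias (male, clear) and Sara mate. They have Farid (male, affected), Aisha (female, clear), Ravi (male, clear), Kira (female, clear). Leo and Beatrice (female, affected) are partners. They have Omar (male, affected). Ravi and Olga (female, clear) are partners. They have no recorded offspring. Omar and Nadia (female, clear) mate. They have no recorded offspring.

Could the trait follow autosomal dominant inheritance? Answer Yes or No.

Under autosomal dominant, Farid (affected, male) cannot arise from Elias (clear) × Sara (clear).

No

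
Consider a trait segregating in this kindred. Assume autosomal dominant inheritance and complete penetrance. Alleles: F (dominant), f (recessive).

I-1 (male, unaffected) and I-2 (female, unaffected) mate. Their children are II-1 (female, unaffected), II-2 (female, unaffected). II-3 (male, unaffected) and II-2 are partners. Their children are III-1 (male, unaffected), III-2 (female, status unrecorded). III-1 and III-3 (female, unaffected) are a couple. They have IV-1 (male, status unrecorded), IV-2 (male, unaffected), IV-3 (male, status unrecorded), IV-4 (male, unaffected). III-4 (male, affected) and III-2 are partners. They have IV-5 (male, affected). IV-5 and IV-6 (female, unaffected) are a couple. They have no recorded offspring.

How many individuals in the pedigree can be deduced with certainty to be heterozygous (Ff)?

1

Obligate heterozygotes: IV-5 is affected so carries F and received f from III-2 (ff), so IV-5 is Ff.
Every other individual is either homozygous by phenotype or has at least one consistent homozygous assignment, so the count is 1.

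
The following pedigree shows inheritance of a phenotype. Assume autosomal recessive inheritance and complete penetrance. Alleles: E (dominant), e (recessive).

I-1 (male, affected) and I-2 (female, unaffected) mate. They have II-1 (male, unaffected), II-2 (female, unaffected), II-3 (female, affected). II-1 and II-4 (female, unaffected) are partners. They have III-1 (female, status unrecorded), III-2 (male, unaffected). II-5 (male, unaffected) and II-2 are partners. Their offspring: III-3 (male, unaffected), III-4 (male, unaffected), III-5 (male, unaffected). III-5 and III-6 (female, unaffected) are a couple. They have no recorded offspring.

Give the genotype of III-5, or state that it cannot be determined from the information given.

cannot be determined

III-5's phenotype allows EE or Ee, and no parent or child forces a single allele at both positions; consistent genotype assignments exist with III-5 as EE or Ee.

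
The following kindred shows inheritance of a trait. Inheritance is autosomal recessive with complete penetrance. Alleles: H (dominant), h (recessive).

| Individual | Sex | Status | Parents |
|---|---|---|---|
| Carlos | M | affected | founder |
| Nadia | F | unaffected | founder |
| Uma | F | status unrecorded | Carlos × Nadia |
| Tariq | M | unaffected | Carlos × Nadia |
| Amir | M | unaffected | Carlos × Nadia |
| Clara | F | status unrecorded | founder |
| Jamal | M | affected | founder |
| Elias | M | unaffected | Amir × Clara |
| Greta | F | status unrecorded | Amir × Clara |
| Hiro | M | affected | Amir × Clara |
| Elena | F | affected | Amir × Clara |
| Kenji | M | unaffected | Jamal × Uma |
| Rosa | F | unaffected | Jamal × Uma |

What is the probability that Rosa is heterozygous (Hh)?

Rosa is unaffected so carries H and received h from Jamal (hh), so Rosa is Hh, giving P(Hh) = 1.

1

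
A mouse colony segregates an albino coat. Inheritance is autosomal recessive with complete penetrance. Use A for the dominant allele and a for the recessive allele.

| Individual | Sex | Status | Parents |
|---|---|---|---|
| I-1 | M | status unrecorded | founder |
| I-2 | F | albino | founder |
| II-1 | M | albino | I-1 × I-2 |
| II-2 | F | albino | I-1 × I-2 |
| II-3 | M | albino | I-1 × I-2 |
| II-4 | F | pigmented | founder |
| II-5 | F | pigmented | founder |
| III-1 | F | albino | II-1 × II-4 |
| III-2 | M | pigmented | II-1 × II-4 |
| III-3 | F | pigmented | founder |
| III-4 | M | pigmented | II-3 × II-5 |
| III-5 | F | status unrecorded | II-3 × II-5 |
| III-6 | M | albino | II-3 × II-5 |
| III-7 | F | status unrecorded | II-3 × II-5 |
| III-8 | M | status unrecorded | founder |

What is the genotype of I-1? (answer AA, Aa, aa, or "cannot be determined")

I-1's phenotype is unrecorded, and no parent or child forces a single allele at both positions; consistent genotype assignments exist with I-1 as Aa or aa.

cannot be determined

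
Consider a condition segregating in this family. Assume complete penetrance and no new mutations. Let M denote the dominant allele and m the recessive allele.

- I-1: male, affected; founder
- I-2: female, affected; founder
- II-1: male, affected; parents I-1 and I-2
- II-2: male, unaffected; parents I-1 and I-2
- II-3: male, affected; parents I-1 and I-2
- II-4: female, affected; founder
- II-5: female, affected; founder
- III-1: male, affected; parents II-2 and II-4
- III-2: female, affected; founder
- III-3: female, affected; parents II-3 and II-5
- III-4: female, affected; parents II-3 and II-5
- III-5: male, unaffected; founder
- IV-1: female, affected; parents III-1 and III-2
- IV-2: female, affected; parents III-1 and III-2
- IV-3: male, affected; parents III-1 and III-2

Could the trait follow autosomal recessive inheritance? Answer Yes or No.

No

Under autosomal recessive, II-2 (unaffected, male) cannot arise from I-1 (affected) × I-2 (affected).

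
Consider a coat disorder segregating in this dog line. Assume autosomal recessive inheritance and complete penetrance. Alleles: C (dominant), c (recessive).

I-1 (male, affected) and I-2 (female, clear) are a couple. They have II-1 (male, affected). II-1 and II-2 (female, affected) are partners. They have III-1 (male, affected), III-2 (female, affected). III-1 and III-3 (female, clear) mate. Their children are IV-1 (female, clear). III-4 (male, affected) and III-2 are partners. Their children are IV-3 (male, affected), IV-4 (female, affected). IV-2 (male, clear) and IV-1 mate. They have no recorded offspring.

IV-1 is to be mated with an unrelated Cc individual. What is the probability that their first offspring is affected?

1/4

IV-1 is clear so carries C and received c from III-1 (cc), so IV-1 is Cc.
The cross gives 1/4 CC : 1/2 Cc : 1/4 cc, so P(offspring is affected) = 1/4.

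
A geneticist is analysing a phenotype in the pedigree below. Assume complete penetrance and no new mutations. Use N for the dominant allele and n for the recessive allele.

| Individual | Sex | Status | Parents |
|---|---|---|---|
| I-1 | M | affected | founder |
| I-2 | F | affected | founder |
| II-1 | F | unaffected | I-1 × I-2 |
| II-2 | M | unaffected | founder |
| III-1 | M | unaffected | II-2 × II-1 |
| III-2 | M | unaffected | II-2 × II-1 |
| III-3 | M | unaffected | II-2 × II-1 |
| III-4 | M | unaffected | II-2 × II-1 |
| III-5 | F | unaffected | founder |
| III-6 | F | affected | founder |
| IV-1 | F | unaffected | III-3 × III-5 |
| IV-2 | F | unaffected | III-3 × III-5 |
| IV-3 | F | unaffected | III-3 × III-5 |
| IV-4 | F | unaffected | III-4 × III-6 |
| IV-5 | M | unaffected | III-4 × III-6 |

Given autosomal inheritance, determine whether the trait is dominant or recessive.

I-1 and I-2 are both affected yet have an unaffected child II-1. Under a recessive model two affected parents are homozygous and every child would be affected, so the trait cannot be recessive.

dominant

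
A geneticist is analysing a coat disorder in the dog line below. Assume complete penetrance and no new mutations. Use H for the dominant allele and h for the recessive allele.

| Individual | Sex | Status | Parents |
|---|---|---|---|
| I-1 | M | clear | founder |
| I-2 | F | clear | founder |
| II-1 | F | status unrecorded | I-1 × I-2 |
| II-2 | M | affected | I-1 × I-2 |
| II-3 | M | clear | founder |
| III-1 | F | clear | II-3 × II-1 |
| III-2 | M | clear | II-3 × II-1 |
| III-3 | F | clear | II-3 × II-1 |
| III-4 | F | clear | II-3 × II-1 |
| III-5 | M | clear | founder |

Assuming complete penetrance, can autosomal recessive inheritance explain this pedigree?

A consistent assignment under autosomal recessive exists: I-1 Hh, I-2 Hh, II-1 HH, II-2 hh, II-3 HH, III-1 HH, III-2 HH, III-3 HH, III-4 HH, III-5 HH.
In this assignment every recorded phenotype matches its genotype and every non-founder's genotype is obtainable from its parents' genotypes, so the pedigree is consistent.

Yes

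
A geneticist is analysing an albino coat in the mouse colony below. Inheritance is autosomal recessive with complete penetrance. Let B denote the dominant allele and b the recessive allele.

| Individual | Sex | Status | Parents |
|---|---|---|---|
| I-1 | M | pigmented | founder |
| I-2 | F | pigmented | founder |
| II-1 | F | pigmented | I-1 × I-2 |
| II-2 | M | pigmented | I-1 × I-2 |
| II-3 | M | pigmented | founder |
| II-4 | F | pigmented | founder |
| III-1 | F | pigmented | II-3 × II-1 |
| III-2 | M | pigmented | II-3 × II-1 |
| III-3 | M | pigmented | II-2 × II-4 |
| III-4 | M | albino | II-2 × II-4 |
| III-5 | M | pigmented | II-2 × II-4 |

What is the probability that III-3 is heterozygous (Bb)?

II-2 is pigmented so carries B and passed b to III-4 (bb), so II-2 is Bb.
II-4 is pigmented so carries B and passed b to III-4 (bb), so II-4 is Bb.
Their cross gives offspring ratios 1/4 BB : 1/2 Bb : 1/4 bb. Conditioning on III-3 being pigmented, P(Bb) = 1/2 / 3/4 = 2/3.

2/3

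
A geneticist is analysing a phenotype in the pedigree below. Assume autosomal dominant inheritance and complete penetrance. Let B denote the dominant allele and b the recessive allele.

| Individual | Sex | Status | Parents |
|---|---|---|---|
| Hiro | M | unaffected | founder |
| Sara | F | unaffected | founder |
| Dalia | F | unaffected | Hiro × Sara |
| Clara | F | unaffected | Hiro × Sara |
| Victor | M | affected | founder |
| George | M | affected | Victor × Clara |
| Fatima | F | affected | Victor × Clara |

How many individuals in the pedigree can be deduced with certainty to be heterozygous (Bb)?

Obligate heterozygotes: George is affected so carries B and received b from Clara (bb), so George is Bb; Fatima is affected so carries B and received b from Clara (bb), so Fatima is Bb.
Every other individual is either homozygous by phenotype or has at least one consistent homozygous assignment, so the count is 2.

2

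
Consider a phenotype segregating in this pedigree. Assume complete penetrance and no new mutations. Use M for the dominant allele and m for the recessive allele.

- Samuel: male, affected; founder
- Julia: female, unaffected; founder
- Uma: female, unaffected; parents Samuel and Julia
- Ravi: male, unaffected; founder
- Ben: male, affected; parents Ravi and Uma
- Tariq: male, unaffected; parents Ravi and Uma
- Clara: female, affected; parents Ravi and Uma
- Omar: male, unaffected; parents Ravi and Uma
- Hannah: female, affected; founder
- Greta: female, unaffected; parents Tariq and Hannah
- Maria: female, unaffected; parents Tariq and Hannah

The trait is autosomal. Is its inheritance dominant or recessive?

Ravi and Uma are both unaffected yet have an affected child Ben. Under dominance, an affected child requires at least one affected parent, so the trait cannot be dominant.

recessive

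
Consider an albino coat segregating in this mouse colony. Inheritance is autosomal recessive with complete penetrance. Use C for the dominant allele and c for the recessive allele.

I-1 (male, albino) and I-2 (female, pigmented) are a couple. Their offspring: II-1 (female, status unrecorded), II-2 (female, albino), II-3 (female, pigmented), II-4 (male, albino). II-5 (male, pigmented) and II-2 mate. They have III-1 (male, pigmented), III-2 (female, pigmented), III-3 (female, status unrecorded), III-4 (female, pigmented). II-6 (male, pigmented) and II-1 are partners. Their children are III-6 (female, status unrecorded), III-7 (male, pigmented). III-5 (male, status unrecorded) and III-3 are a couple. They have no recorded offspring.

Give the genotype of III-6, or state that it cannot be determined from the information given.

cannot be determined

III-6's phenotype is unrecorded, and no parent or child forces a single allele at both positions; consistent genotype assignments exist with III-6 as CC or Cc or cc.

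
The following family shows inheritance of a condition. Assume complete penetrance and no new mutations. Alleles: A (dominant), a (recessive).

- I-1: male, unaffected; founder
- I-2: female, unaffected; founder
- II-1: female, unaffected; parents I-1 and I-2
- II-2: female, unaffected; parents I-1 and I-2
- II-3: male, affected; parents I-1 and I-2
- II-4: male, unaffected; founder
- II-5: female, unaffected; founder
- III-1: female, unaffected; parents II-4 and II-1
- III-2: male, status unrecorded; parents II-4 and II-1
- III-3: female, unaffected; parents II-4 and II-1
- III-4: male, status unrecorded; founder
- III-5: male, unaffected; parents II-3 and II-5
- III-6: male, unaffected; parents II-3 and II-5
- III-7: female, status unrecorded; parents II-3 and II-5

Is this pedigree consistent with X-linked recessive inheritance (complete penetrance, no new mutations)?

Yes

A consistent assignment under X-linked recessive exists: I-1 X^A Y, I-2 X^A X^a, II-1 X^A X^A, II-2 X^A X^A, II-3 X^a Y, II-4 X^A Y, II-5 X^A X^A, III-1 X^A X^A, III-2 X^A Y, III-3 X^A X^A, III-4 X^A Y, III-5 X^A Y, III-6 X^A Y, III-7 X^A X^a.
In this assignment every recorded phenotype matches its genotype and every non-founder's genotype is obtainable from its parents' genotypes, so the pedigree is consistent.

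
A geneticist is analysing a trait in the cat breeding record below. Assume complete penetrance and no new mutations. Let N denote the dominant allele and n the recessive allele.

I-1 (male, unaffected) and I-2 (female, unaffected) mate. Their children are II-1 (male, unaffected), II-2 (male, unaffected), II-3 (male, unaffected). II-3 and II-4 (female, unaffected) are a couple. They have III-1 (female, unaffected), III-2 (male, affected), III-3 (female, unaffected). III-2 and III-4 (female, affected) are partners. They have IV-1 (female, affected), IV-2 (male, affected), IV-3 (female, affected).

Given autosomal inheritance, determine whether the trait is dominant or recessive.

recessive

II-3 and II-4 are both unaffected yet have an affected child III-2. Under dominance, an affected child requires at least one affected parent, so the trait cannot be dominant.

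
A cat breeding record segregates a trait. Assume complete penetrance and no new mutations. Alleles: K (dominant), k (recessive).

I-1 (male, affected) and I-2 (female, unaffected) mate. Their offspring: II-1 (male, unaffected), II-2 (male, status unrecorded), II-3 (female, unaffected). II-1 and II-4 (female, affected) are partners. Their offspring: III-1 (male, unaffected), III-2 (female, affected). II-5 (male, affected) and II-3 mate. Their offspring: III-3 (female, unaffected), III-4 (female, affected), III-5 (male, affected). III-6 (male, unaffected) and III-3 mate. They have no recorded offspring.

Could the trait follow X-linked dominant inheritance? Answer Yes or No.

No

Under X-linked dominant, II-3 (unaffected, female) cannot arise from I-1 (affected) × I-2 (unaffected).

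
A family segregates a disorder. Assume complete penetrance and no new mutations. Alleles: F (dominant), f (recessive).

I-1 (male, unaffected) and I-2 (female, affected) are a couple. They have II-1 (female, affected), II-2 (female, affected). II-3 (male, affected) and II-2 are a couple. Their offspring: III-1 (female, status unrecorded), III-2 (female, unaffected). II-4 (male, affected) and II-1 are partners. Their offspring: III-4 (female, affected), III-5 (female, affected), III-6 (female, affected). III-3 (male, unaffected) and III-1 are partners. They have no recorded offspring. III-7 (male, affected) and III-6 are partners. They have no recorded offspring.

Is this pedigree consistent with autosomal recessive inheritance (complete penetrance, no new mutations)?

No

Under autosomal recessive, III-2 (unaffected, female) cannot arise from II-3 (affected) × II-2 (affected).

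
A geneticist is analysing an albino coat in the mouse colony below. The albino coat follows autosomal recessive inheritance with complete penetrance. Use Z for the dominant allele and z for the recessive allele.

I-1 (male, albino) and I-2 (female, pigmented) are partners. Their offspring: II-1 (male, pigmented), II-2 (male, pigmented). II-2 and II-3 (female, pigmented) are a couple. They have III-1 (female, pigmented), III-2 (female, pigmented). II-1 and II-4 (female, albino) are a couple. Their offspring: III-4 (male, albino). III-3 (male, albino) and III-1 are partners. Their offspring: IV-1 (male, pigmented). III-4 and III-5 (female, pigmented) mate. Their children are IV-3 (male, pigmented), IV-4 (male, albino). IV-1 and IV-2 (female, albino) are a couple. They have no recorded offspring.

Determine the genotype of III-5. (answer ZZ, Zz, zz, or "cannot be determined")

Zz

From phenotype alone, III-5 is ZZ or Zz.
III-5 is pigmented so carries Z and passed z to IV-4 (zz), so III-5 is Zz.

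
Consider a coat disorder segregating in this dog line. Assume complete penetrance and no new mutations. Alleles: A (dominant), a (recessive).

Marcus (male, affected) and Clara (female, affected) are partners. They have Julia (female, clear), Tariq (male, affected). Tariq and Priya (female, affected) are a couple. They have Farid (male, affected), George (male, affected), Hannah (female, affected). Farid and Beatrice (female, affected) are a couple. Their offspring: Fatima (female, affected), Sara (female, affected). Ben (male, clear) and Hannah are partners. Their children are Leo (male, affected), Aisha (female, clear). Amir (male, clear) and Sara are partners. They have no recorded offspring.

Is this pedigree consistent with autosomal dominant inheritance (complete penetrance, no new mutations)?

A consistent assignment under autosomal dominant exists: Marcus Aa, Clara Aa, Julia aa, Tariq AA, Priya Aa, Farid AA, George AA, Hannah Aa, Beatrice AA, Ben aa, Fatima AA, Sara AA, Amir aa, Leo Aa, Aisha aa.
In this assignment every recorded phenotype matches its genotype and every non-founder's genotype is obtainable from its parents' genotypes, so the pedigree is consistent.

Yes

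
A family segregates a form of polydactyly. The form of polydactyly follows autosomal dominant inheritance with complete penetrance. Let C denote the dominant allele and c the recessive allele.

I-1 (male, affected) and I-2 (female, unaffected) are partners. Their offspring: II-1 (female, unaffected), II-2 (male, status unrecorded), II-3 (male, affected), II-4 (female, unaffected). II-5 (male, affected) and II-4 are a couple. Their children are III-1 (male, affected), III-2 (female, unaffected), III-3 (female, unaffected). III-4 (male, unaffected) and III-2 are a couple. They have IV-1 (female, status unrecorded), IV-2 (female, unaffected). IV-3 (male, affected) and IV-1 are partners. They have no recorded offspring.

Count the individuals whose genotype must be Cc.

Obligate heterozygotes: I-1 is affected so carries C and passed c to II-1 (cc), so I-1 is Cc; II-3 is affected so carries C and received c from I-2 (cc), so II-3 is Cc; II-5 is affected so carries C and passed c to III-2 (cc), so II-5 is Cc; III-1 is affected so carries C and received c from II-4 (cc), so III-1 is Cc.
Every other individual is either homozygous by phenotype or has at least one consistent homozygous assignment, so the count is 4.

4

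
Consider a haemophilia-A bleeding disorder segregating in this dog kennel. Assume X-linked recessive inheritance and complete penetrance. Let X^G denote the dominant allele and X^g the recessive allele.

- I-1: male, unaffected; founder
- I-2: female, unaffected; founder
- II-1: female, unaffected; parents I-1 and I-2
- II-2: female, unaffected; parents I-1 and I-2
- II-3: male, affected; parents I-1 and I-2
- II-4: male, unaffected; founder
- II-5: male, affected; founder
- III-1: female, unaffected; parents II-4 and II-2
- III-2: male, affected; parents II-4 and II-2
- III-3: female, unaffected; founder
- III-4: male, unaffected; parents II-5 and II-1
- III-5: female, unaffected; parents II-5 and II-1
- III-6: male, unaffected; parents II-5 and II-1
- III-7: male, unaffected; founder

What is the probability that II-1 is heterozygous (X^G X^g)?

I-1 is unaffected, so I-1 is X^G Y.
I-2 is unaffected so carries G and passed g to II-2 (X^G X^g, whose G came from I-1), so I-2 is X^G X^g.
Their cross gives offspring ratios 1/2 X^G X^G : 1/2 X^G X^g. Conditioning on II-1 being unaffected, P(X^G X^g) = 1/2 / 1 = 1/2 before taking II-1's own offspring into account.
II-5 is affected, so II-5 is X^g Y.
Now use II-1's offspring. Probability of each recorded status — unaffected son III-4: 1/2 if II-1 is X^G X^g, 1 if X^G X^G; unaffected daughter III-5: 1/2 if II-1 is X^G X^g, 1 if X^G X^G; unaffected son III-6: 1/2 if II-1 is X^G X^g, 1 if X^G X^G.
Bayes: P(X^G X^g) = 1/2·1/8 / (1/2·1/8 + 1/2·1) = 1/9.

1/9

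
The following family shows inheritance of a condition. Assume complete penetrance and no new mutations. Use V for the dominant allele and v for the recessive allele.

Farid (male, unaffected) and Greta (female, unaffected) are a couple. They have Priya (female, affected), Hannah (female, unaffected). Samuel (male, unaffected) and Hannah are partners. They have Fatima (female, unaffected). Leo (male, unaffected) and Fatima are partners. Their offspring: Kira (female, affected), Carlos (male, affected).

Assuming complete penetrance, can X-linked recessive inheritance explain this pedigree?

No

Under X-linked recessive, Priya (affected, female) cannot arise from Farid (unaffected) × Greta (unaffected).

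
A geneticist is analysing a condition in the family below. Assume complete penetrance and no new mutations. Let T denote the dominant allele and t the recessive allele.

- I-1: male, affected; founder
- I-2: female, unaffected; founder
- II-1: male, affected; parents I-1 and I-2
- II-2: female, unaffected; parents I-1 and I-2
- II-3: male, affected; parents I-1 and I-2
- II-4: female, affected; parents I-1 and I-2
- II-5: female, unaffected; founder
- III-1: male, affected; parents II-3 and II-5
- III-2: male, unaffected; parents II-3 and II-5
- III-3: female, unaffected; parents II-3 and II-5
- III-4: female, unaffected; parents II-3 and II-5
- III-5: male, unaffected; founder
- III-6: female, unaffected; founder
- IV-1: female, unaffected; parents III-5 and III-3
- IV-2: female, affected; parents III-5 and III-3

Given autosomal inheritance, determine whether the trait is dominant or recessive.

recessive

III-5 and III-3 are both unaffected yet have an affected child IV-2. Under dominance, an affected child requires at least one affected parent, so the trait cannot be dominant.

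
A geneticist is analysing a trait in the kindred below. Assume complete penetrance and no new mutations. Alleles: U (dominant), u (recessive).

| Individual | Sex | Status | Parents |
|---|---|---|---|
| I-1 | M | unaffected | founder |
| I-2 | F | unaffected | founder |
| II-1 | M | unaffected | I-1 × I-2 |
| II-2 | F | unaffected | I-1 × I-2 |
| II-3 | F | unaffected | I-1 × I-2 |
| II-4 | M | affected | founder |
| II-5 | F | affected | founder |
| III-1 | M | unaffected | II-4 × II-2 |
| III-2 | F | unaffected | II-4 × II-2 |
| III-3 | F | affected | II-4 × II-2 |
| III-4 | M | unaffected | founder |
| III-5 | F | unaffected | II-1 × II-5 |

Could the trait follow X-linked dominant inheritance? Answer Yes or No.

Under X-linked dominant, III-2 (unaffected, female) cannot arise from II-4 (affected) × II-2 (unaffected).

No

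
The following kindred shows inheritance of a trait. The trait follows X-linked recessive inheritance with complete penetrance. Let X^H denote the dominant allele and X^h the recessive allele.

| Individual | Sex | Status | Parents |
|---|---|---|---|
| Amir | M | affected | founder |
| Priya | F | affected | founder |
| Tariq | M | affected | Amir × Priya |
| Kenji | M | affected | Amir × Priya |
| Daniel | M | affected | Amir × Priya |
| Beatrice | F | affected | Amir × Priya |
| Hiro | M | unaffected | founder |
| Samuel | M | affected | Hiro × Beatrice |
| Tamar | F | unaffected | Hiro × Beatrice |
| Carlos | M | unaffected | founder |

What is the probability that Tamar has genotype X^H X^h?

1

Tamar is unaffected so carries H and received h from Beatrice (X^h X^h), so Tamar is X^H X^h, giving P(X^H X^h) = 1.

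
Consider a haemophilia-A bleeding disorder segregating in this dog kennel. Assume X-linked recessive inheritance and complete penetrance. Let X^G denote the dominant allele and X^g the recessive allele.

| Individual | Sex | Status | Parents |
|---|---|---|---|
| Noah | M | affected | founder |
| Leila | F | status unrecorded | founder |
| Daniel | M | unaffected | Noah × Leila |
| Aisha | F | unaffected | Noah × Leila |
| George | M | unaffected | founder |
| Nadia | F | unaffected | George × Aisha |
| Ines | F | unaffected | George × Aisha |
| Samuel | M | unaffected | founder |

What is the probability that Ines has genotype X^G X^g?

George is unaffected, so George is X^G Y.
Aisha is unaffected so carries G and received g from Noah (X^g Y), so Aisha is X^G X^g.
Their cross gives offspring ratios 1/2 X^G X^G : 1/2 X^G X^g. Conditioning on Ines being unaffected, P(X^G X^g) = 1/2 / 1 = 1/2.

1/2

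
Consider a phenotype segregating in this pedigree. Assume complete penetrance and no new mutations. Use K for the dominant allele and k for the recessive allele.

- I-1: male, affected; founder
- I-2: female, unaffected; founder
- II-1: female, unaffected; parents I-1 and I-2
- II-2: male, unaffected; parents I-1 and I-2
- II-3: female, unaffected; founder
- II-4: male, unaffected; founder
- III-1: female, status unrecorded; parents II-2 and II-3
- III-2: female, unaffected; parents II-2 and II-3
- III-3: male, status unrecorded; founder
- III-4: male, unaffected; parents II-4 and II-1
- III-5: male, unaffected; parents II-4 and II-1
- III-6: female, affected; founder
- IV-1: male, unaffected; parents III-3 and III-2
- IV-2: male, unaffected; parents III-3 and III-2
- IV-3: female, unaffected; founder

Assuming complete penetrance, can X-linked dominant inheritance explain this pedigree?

Under X-linked dominant, II-1 (unaffected, female) cannot arise from I-1 (affected) × I-2 (unaffected).

No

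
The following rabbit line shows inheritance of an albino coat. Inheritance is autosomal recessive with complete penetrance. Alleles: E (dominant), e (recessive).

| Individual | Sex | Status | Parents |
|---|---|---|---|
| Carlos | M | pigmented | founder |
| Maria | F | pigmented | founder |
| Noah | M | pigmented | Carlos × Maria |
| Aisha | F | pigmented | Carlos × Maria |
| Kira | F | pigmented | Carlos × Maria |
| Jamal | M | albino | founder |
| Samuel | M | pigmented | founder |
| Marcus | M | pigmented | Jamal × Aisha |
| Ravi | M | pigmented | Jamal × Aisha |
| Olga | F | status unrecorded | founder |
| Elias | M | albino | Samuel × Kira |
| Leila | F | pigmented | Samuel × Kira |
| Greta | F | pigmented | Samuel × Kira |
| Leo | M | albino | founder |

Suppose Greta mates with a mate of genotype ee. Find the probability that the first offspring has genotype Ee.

Samuel is pigmented so carries E and passed e to Elias (ee), so Samuel is Ee.
Kira is pigmented so carries E and passed e to Elias (ee), so Kira is Ee.
Greta is a pigmented offspring of Samuel (Ee) × Kira (Ee), whose cross gives 1/4 EE : 1/2 Ee : 1/4 ee; conditioning on being pigmented, Greta is EE with probability 1/3, Ee with probability 2/3.
Summing over parental genotype combinations, P(offspring has genotype Ee) = 1/3·1 + 2/3·1/2 = 2/3.

2/3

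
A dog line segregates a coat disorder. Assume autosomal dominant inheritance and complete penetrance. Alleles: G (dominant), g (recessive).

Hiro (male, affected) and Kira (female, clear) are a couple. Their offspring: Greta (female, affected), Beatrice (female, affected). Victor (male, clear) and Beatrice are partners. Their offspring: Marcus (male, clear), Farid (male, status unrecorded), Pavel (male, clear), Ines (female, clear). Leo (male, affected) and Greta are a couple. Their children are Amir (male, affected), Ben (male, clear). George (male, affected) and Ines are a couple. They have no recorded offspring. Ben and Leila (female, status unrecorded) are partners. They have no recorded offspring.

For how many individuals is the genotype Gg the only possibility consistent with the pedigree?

Obligate heterozygotes: Greta is affected so carries G and received g from Kira (gg), so Greta is Gg; Beatrice is affected so carries G and received g from Kira (gg), so Beatrice is Gg; Leo is affected so carries G and passed g to Ben (gg), so Leo is Gg.
Every other individual is either homozygous by phenotype or has at least one consistent homozygous assignment, so the count is 3.

3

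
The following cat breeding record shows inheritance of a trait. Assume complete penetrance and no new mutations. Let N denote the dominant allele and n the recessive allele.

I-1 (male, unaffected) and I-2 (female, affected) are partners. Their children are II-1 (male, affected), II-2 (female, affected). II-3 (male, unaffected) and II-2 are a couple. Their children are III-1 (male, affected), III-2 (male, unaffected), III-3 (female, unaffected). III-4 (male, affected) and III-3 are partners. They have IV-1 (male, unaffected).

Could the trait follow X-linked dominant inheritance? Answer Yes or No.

Yes

A consistent assignment under X-linked dominant exists: I-1 X^n Y, I-2 X^N X^N, II-1 X^N Y, II-2 X^N X^n, II-3 X^n Y, III-1 X^N Y, III-2 X^n Y, III-3 X^n X^n, III-4 X^N Y, IV-1 X^n Y.
In this assignment every recorded phenotype matches its genotype and every non-founder's genotype is obtainable from its parents' genotypes, so the pedigree is consistent.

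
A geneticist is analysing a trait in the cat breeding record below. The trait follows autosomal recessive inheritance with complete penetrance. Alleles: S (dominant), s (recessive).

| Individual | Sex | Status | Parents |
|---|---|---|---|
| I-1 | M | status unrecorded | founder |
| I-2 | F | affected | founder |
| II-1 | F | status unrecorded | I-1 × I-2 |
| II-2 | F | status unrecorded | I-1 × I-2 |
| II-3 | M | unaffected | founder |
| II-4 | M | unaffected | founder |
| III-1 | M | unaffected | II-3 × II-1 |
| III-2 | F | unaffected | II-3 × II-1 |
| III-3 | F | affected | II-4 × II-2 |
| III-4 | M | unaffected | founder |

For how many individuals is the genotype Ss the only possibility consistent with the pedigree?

Obligate heterozygotes: II-4 is unaffected so carries S and passed s to III-3 (ss), so II-4 is Ss.
Every other individual is either homozygous by phenotype or has at least one consistent homozygous assignment, so the count is 1.

1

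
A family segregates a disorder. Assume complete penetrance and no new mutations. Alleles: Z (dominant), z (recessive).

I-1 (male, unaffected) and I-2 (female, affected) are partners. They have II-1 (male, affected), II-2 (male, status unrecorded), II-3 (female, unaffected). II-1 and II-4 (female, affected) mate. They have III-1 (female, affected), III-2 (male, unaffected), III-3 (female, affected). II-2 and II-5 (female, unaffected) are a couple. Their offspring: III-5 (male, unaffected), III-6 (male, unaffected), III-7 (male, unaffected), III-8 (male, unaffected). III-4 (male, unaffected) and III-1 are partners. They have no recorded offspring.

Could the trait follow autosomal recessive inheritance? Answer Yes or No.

No

Under autosomal recessive, III-2 (unaffected, male) cannot arise from II-1 (affected) × II-4 (affected).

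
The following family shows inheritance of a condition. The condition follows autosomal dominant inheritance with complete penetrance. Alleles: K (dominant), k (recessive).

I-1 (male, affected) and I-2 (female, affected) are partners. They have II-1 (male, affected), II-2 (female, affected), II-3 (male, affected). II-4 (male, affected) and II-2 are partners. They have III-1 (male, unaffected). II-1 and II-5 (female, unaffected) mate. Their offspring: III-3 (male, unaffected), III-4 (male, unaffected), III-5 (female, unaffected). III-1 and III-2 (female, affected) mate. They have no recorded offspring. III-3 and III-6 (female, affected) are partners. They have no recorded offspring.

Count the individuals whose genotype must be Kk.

3

Obligate heterozygotes: II-1 is affected so carries K and passed k to III-3 (kk), so II-1 is Kk; II-2 is affected so carries K and passed k to III-1 (kk), so II-2 is Kk; II-4 is affected so carries K and passed k to III-1 (kk), so II-4 is Kk.
Every other individual is either homozygous by phenotype or has at least one consistent homozygous assignment, so the count is 3.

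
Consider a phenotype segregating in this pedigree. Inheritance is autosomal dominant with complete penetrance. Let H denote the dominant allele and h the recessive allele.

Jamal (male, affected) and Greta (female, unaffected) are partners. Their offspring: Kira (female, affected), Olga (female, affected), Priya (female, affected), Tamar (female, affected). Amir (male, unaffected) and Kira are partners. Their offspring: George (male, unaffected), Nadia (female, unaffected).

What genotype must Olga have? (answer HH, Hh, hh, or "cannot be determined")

Hh

From phenotype alone, Olga is HH or Hh.
Olga is affected so carries H and received h from Greta (hh), so Olga is Hh.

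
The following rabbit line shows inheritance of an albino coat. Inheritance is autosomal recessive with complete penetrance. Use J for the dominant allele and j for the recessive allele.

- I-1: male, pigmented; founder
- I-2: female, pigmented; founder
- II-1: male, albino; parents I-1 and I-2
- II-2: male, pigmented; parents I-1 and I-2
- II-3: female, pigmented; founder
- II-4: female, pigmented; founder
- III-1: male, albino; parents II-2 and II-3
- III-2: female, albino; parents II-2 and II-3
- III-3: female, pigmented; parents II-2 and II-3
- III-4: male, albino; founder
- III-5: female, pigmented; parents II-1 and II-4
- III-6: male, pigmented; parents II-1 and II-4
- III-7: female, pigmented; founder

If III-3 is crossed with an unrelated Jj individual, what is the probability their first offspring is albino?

1/6

II-2 is pigmented so carries J and passed j to III-1 (jj), so II-2 is Jj.
II-3 is pigmented so carries J and passed j to III-1 (jj), so II-3 is Jj.
III-3 is a pigmented offspring of II-2 (Jj) × II-3 (Jj), whose cross gives 1/4 JJ : 1/2 Jj : 1/4 jj; conditioning on being pigmented, III-3 is JJ with probability 1/3, Jj with probability 2/3.
Summing over parental genotype combinations, P(offspring is albino) = 2/3·1/4 = 1/6.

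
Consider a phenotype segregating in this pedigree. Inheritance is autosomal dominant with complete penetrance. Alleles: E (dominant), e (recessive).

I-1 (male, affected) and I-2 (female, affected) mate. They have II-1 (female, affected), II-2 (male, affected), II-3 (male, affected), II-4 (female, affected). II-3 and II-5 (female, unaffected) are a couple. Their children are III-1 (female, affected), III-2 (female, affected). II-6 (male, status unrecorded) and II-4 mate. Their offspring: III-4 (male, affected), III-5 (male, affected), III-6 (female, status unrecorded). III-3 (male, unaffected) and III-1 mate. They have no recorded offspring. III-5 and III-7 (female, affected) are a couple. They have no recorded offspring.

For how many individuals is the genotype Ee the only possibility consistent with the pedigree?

Obligate heterozygotes: III-1 is affected so carries E and received e from II-5 (ee), so III-1 is Ee; III-2 is affected so carries E and received e from II-5 (ee), so III-2 is Ee.
Every other individual is either homozygous by phenotype or has at least one consistent homozygous assignment, so the count is 2.

2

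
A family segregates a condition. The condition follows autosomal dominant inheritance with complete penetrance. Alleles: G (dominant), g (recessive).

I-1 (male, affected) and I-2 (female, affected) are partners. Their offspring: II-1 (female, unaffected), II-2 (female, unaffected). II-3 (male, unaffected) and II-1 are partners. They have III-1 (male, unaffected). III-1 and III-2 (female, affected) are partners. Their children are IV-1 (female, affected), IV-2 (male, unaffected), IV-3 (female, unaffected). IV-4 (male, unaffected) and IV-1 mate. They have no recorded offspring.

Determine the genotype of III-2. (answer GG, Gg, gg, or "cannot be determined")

Gg

From phenotype alone, III-2 is GG or Gg.
III-2 is affected so carries G and passed g to IV-2 (gg), so III-2 is Gg.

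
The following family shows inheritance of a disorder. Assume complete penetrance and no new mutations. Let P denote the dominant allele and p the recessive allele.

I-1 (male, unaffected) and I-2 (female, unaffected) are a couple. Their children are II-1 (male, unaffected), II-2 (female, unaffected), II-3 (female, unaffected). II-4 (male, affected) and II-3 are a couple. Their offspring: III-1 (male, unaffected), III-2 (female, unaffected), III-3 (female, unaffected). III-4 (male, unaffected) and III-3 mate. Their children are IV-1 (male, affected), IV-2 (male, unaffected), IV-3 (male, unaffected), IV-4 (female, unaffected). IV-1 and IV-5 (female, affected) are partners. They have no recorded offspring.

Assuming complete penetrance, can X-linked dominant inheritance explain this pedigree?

No

Under X-linked dominant, III-2 (unaffected, female) cannot arise from II-4 (affected) × II-3 (unaffected).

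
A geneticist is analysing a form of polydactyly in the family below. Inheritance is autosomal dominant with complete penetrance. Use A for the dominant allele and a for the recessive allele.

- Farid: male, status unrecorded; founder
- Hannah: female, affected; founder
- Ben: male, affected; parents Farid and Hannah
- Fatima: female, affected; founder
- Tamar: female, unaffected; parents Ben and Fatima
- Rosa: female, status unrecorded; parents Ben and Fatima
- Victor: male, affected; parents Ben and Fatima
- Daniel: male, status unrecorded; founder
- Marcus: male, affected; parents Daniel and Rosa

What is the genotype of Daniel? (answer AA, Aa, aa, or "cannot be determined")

cannot be determined

Daniel's phenotype is unrecorded, and no parent or child forces a single allele at both positions; consistent genotype assignments exist with Daniel as AA or Aa or aa.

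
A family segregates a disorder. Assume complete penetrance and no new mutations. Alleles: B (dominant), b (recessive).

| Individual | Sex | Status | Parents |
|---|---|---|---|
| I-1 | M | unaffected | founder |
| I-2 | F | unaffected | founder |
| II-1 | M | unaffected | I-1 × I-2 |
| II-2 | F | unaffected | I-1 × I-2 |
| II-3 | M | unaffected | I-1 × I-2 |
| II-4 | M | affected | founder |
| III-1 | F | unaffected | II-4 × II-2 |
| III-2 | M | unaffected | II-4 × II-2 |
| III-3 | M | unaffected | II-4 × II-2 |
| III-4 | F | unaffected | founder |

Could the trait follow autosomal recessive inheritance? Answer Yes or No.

Yes

A consistent assignment under autosomal recessive exists: I-1 BB, I-2 BB, II-1 BB, II-2 BB, II-3 BB, II-4 bb, III-1 Bb, III-2 Bb, III-3 Bb, III-4 BB.
In this assignment every recorded phenotype matches its genotype and every non-founder's genotype is obtainable from its parents' genotypes, so the pedigree is consistent.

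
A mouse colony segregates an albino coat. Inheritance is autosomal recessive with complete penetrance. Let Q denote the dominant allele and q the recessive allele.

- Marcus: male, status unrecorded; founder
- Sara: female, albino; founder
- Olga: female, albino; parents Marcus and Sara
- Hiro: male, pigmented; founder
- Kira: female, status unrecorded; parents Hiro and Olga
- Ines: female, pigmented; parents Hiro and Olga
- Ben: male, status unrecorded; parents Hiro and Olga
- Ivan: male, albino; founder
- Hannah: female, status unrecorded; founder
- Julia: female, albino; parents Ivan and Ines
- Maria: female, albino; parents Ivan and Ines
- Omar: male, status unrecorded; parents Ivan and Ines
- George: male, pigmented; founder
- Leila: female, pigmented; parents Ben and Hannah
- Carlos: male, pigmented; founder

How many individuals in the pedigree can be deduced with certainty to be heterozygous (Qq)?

1

Obligate heterozygotes: Ines is pigmented so carries Q and received q from Olga (qq), so Ines is Qq.
Every other individual is either homozygous by phenotype or has at least one consistent homozygous assignment, so the count is 1.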